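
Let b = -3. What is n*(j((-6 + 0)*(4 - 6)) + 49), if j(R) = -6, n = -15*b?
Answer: 1935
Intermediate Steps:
n = 45 (n = -15*(-3) = 45)
n*(j((-6 + 0)*(4 - 6)) + 49) = 45*(-6 + 49) = 45*43 = 1935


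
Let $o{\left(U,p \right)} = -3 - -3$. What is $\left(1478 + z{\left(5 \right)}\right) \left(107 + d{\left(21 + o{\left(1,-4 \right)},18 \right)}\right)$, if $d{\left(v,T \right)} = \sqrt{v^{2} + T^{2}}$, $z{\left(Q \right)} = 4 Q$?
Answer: $160286 + 4494 \sqrt{85} \approx 2.0172 \cdot 10^{5}$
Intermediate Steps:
$o{\left(U,p \right)} = 0$ ($o{\left(U,p \right)} = -3 + 3 = 0$)
$d{\left(v,T \right)} = \sqrt{T^{2} + v^{2}}$
$\left(1478 + z{\left(5 \right)}\right) \left(107 + d{\left(21 + o{\left(1,-4 \right)},18 \right)}\right) = \left(1478 + 4 \cdot 5\right) \left(107 + \sqrt{18^{2} + \left(21 + 0\right)^{2}}\right) = \left(1478 + 20\right) \left(107 + \sqrt{324 + 21^{2}}\right) = 1498 \left(107 + \sqrt{324 + 441}\right) = 1498 \left(107 + \sqrt{765}\right) = 1498 \left(107 + 3 \sqrt{85}\right) = 160286 + 4494 \sqrt{85}$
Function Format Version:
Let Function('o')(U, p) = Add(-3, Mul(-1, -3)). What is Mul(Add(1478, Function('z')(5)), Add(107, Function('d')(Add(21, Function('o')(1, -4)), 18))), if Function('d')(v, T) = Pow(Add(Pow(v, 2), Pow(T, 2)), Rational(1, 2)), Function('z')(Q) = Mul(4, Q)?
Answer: Add(160286, Mul(4494, Pow(85, Rational(1, 2)))) ≈ 2.0172e+5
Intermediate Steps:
Function('o')(U, p) = 0 (Function('o')(U, p) = Add(-3, 3) = 0)
Function('d')(v, T) = Pow(Add(Pow(T, 2), Pow(v, 2)), Rational(1, 2))
Mul(Add(1478, Function('z')(5)), Add(107, Function('d')(Add(21, Function('o')(1, -4)), 18))) = Mul(Add(1478, Mul(4, 5)), Add(107, Pow(Add(Pow(18, 2), Pow(Add(21, 0), 2)), Rational(1, 2)))) = Mul(Add(1478, 20), Add(107, Pow(Add(324, Pow(21, 2)), Rational(1, 2)))) = Mul(1498, Add(107, Pow(Add(324, 441), Rational(1, 2)))) = Mul(1498, Add(107, Pow(765, Rational(1, 2)))) = Mul(1498, Add(107, Mul(3, Pow(85, Rational(1, 2))))) = Add(160286, Mul(4494, Pow(85, Rational(1, 2))))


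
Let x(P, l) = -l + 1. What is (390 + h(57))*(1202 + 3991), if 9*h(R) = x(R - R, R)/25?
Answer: 50599438/25 ≈ 2.0240e+6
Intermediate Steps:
x(P, l) = 1 - l
h(R) = 1/225 - R/225 (h(R) = ((1 - R)/25)/9 = ((1 - R)*(1/25))/9 = (1/25 - R/25)/9 = 1/225 - R/225)
(390 + h(57))*(1202 + 3991) = (390 + (1/225 - 1/225*57))*(1202 + 3991) = (390 + (1/225 - 19/75))*5193 = (390 - 56/225)*5193 = (87694/225)*5193 = 50599438/25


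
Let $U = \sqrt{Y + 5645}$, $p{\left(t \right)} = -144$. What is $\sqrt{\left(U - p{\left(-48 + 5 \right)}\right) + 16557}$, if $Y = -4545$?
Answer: $\sqrt{16701 + 10 \sqrt{11}} \approx 129.36$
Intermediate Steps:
$U = 10 \sqrt{11}$ ($U = \sqrt{-4545 + 5645} = \sqrt{1100} = 10 \sqrt{11} \approx 33.166$)
$\sqrt{\left(U - p{\left(-48 + 5 \right)}\right) + 16557} = \sqrt{\left(10 \sqrt{11} - -144\right) + 16557} = \sqrt{\left(10 \sqrt{11} + 144\right) + 16557} = \sqrt{\left(144 + 10 \sqrt{11}\right) + 16557} = \sqrt{16701 + 10 \sqrt{11}}$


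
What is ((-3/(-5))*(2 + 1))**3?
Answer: 729/125 ≈ 5.8320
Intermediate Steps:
((-3/(-5))*(2 + 1))**3 = (-3*(-1/5)*3)**3 = ((3/5)*3)**3 = (9/5)**3 = 729/125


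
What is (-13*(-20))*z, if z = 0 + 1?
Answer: 260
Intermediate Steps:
z = 1
(-13*(-20))*z = -13*(-20)*1 = 260*1 = 260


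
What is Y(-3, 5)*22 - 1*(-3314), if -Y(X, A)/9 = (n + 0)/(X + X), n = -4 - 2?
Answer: 3116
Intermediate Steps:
n = -6
Y(X, A) = 27/X (Y(X, A) = -9*(-6 + 0)/(X + X) = -(-54)/(2*X) = -(-54)*1/(2*X) = -(-27)/X = 27/X)
Y(-3, 5)*22 - 1*(-3314) = (27/(-3))*22 - 1*(-3314) = (27*(-1/3))*22 + 3314 = -9*22 + 3314 = -198 + 3314 = 3116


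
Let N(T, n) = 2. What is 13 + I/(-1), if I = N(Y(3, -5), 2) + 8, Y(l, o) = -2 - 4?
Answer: 3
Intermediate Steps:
Y(l, o) = -6
I = 10 (I = 2 + 8 = 10)
13 + I/(-1) = 13 + 10/(-1) = 13 + 10*(-1) = 13 - 10 = 3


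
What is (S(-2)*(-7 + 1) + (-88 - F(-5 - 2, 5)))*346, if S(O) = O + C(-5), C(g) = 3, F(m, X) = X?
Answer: -34254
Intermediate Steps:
S(O) = 3 + O (S(O) = O + 3 = 3 + O)
(S(-2)*(-7 + 1) + (-88 - F(-5 - 2, 5)))*346 = ((3 - 2)*(-7 + 1) + (-88 - 1*5))*346 = (1*(-6) + (-88 - 5))*346 = (-6 - 93)*346 = -99*346 = -34254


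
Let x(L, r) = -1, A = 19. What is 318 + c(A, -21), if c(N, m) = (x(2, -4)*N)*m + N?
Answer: 736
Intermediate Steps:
c(N, m) = N - N*m (c(N, m) = (-N)*m + N = -N*m + N = N - N*m)
318 + c(A, -21) = 318 + 19*(1 - 1*(-21)) = 318 + 19*(1 + 21) = 318 + 19*22 = 318 + 418 = 736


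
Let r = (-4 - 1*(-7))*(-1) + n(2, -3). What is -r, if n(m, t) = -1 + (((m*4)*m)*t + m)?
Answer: 50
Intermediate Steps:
n(m, t) = -1 + m + 4*t*m² (n(m, t) = -1 + (((4*m)*m)*t + m) = -1 + ((4*m²)*t + m) = -1 + (4*t*m² + m) = -1 + (m + 4*t*m²) = -1 + m + 4*t*m²)
r = -50 (r = (-4 - 1*(-7))*(-1) + (-1 + 2 + 4*(-3)*2²) = (-4 + 7)*(-1) + (-1 + 2 + 4*(-3)*4) = 3*(-1) + (-1 + 2 - 48) = -3 - 47 = -50)
-r = -1*(-50) = 50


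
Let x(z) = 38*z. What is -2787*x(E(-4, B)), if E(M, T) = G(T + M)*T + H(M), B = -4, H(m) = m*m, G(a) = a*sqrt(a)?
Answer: -1694496 - 6777984*I*sqrt(2) ≈ -1.6945e+6 - 9.5855e+6*I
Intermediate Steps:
G(a) = a**(3/2)
H(m) = m**2
E(M, T) = M**2 + T*(M + T)**(3/2) (E(M, T) = (T + M)**(3/2)*T + M**2 = (M + T)**(3/2)*T + M**2 = T*(M + T)**(3/2) + M**2 = M**2 + T*(M + T)**(3/2))
-2787*x(E(-4, B)) = -105906*((-4)**2 - 4*(-4 - 4)**(3/2)) = -105906*(16 - (-64)*I*sqrt(2)) = -105906*(16 + 64*I*sqrt(2)) = -2787*(608 + 2432*I*sqrt(2)) = -1694496 - 6777984*I*sqrt(2)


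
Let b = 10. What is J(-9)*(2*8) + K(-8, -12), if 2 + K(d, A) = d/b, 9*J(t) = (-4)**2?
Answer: 1154/45 ≈ 25.644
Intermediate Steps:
J(t) = 16/9 (J(t) = (1/9)*(-4)**2 = (1/9)*16 = 16/9)
K(d, A) = -2 + d/10
J(-9)*(2*8) + K(-8, -12) = 16*(2*8)/9 + (-2 + (1/10)*(-8)) = (16/9)*16 + (-2 - 4/5) = 256/9 - 14/5 = 1154/45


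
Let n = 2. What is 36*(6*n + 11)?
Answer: 828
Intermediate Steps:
36*(6*n + 11) = 36*(6*2 + 11) = 36*(12 + 11) = 36*23 = 828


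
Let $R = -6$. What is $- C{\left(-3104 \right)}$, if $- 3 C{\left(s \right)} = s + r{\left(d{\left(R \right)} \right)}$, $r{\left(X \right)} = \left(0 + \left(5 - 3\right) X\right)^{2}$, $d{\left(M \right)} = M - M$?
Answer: $- \frac{3104}{3} \approx -1034.7$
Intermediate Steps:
$d{\left(M \right)} = 0$
$r{\left(X \right)} = 4 X^{2}$ ($r{\left(X \right)} = \left(0 + 2 X\right)^{2} = \left(2 X\right)^{2} = 4 X^{2}$)
$C{\left(s \right)} = - \frac{s}{3}$ ($C{\left(s \right)} = - \frac{s + 4 \cdot 0^{2}}{3} = - \frac{s + 4 \cdot 0}{3} = - \frac{s + 0}{3} = - \frac{s}{3}$)
$- C{\left(-3104 \right)} = - \frac{\left(-1\right) \left(-3104\right)}{3} = \left(-1\right) \frac{3104}{3} = - \frac{3104}{3}$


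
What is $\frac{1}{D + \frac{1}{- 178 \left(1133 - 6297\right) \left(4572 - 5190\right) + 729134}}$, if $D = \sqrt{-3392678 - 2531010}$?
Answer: $- \frac{567331522}{1906628168986624622232993} - \frac{643730111709672968 i \sqrt{1480922}}{1906628168986624622232993} \approx -2.9756 \cdot 10^{-16} - 0.00041087 i$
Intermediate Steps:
$D = 2 i \sqrt{1480922}$ ($D = \sqrt{-5923688} = 2 i \sqrt{1480922} \approx 2433.9 i$)
$\frac{1}{D + \frac{1}{- 178 \left(1133 - 6297\right) \left(4572 - 5190\right) + 729134}} = \frac{1}{2 i \sqrt{1480922} + \frac{1}{- 178 \left(1133 - 6297\right) \left(4572 - 5190\right) + 729134}} = \frac{1}{2 i \sqrt{1480922} + \frac{1}{- 178 \left(\left(-5164\right) \left(-618\right)\right) + 729134}} = \frac{1}{2 i \sqrt{1480922} + \frac{1}{\left(-178\right) 3191352 + 729134}} = \frac{1}{2 i \sqrt{1480922} + \frac{1}{-568060656 + 729134}} = \frac{1}{2 i \sqrt{1480922} + \frac{1}{-567331522}} = \frac{1}{2 i \sqrt{1480922} - \frac{1}{567331522}} = \frac{1}{- \frac{1}{567331522} + 2 i \sqrt{1480922}}$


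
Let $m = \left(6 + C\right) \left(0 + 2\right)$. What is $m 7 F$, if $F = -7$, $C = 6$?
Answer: $-1176$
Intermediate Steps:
$m = 24$ ($m = \left(6 + 6\right) \left(0 + 2\right) = 12 \cdot 2 = 24$)
$m 7 F = 24 \cdot 7 \left(-7\right) = 168 \left(-7\right) = -1176$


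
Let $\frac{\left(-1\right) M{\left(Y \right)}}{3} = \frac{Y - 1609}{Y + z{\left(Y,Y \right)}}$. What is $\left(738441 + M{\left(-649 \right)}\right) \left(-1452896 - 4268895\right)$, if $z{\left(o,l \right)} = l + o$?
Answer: $- \frac{2742145169218241}{649} \approx -4.2252 \cdot 10^{12}$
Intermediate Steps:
$M{\left(Y \right)} = - \frac{-1609 + Y}{Y}$ ($M{\left(Y \right)} = - 3 \frac{Y - 1609}{Y + \left(Y + Y\right)} = - 3 \frac{-1609 + Y}{Y + 2 Y} = - 3 \frac{-1609 + Y}{3 Y} = - \frac{-1609 + Y}{Y}$)
$\left(738441 + M{\left(-649 \right)}\right) \left(-1452896 - 4268895\right) = \left(738441 + \frac{1609 - -649}{-649}\right) \left(-1452896 - 4268895\right) = \left(738441 - \frac{1609 + 649}{649}\right) \left(-5721791\right) = \left(738441 - \frac{2258}{649}\right) \left(-5721791\right) = \frac{479245951}{649} \left(-5721791\right) = - \frac{2742145169218241}{649}$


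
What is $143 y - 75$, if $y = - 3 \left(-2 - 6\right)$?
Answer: $3357$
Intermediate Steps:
$y = 24$ ($y = \left(-3\right) \left(-8\right) = 24$)
$143 y - 75 = 143 \cdot 24 - 75 = 3432 - 75 = 3357$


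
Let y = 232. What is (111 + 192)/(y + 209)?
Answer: 101/147 ≈ 0.68707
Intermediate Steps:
(111 + 192)/(y + 209) = (111 + 192)/(232 + 209) = 303/441 = 303*(1/441) = 101/147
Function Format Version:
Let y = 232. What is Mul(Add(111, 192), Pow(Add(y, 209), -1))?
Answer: Rational(101, 147) ≈ 0.68707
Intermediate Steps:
Mul(Add(111, 192), Pow(Add(y, 209), -1)) = Mul(Add(111, 192), Pow(Add(232, 209), -1)) = Mul(303, Pow(441, -1)) = Mul(303, Rational(1, 441)) = Rational(101, 147)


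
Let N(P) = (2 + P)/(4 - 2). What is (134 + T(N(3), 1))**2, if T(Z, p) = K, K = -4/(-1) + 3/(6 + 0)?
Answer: 76729/4 ≈ 19182.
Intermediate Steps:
K = 9/2 (K = -4*(-1) + 3/6 = 4 + 3*(1/6) = 4 + 1/2 = 9/2 ≈ 4.5000)
N(P) = 1 + P/2 (N(P) = (2 + P)/2 = (2 + P)*(1/2) = 1 + P/2)
T(Z, p) = 9/2
(134 + T(N(3), 1))**2 = (134 + 9/2)**2 = (277/2)**2 = 76729/4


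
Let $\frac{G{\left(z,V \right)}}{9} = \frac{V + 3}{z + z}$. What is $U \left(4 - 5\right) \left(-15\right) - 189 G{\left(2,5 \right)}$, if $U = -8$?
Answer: $-3522$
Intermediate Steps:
$G{\left(z,V \right)} = \frac{9 \left(3 + V\right)}{2 z}$ ($G{\left(z,V \right)} = 9 \frac{V + 3}{z + z} = 9 \frac{3 + V}{2 z} = \frac{9 \left(3 + V\right)}{2 z}$)
$U \left(4 - 5\right) \left(-15\right) - 189 G{\left(2,5 \right)} = - 8 \left(4 - 5\right) \left(-15\right) - 189 \frac{9 \left(3 + 5\right)}{2 \cdot 2} = \left(-8\right) \left(-1\right) \left(-15\right) - 189 \cdot \frac{9}{2} \cdot \frac{1}{2} \cdot 8 = 8 \left(-15\right) - 189 \cdot 18 = -120 - 3402 = -3522$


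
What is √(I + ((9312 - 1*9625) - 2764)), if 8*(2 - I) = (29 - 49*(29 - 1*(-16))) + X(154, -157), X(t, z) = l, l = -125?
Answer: I*√44598/4 ≈ 52.796*I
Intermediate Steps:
X(t, z) = -125
I = 2317/8 (I = 2 - ((29 - 49*(29 - 1*(-16))) - 125)/8 = 2 - ((29 - 49*(29 + 16)) - 125)/8 = 2 - ((29 - 49*45) - 125)/8 = 2 - ((29 - 2205) - 125)/8 = 2 - (-2176 - 125)/8 = 2 - ⅛*(-2301) = 2 + 2301/8 = 2317/8 ≈ 289.63)
√(I + ((9312 - 1*9625) - 2764)) = √(2317/8 + ((9312 - 1*9625) - 2764)) = √(2317/8 + ((9312 - 9625) - 2764)) = √(2317/8 + (-313 - 2764)) = √(2317/8 - 3077) = √(-22299/8) = I*√44598/4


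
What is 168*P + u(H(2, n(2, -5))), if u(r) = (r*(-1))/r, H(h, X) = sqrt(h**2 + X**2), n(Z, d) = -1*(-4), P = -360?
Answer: -60481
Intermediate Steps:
n(Z, d) = 4
H(h, X) = sqrt(X**2 + h**2)
u(r) = -1 (u(r) = (-r)/r = -1)
168*P + u(H(2, n(2, -5))) = 168*(-360) - 1 = -60480 - 1 = -60481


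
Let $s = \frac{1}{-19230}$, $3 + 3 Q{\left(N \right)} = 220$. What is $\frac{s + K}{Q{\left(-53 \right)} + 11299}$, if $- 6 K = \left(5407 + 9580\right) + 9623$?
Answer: $- \frac{78875051}{218670740} \approx -0.3607$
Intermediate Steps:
$Q{\left(N \right)} = \frac{217}{3}$ ($Q{\left(N \right)} = -1 + \frac{1}{3} \cdot 220 = -1 + \frac{220}{3} = \frac{217}{3}$)
$K = - \frac{12305}{3}$ ($K = - \frac{\left(5407 + 9580\right) + 9623}{6} = - \frac{14987 + 9623}{6} = \left(- \frac{1}{6}\right) 24610 = - \frac{12305}{3} \approx -4101.7$)
$s = - \frac{1}{19230} \approx -5.2002 \cdot 10^{-5}$
$\frac{s + K}{Q{\left(-53 \right)} + 11299} = \frac{- \frac{1}{19230} - \frac{12305}{3}}{\frac{217}{3} + 11299} = - \frac{78875051}{19230 \cdot \frac{34114}{3}} = \left(- \frac{78875051}{19230}\right) \frac{3}{34114} = - \frac{78875051}{218670740}$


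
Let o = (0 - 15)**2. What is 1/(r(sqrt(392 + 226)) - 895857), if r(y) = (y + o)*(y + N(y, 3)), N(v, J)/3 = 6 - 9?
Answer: -2077/1863550584 - sqrt(618)/3727101168 ≈ -1.1212e-6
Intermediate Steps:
N(v, J) = -9 (N(v, J) = 3*(6 - 9) = 3*(-3) = -9)
o = 225 (o = (-15)**2 = 225)
r(y) = (-9 + y)*(225 + y) (r(y) = (y + 225)*(y - 9) = (225 + y)*(-9 + y) = (-9 + y)*(225 + y))
1/(r(sqrt(392 + 226)) - 895857) = 1/((-2025 + (sqrt(392 + 226))**2 + 216*sqrt(392 + 226)) - 895857) = 1/((-2025 + (sqrt(618))**2 + 216*sqrt(618)) - 895857) = 1/((-2025 + 618 + 216*sqrt(618)) - 895857) = 1/((-1407 + 216*sqrt(618)) - 895857) = 1/(-897264 + 216*sqrt(618))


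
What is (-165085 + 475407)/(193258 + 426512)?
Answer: 155161/309885 ≈ 0.50070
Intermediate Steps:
(-165085 + 475407)/(193258 + 426512) = 310322/619770 = 310322*(1/619770) = 155161/309885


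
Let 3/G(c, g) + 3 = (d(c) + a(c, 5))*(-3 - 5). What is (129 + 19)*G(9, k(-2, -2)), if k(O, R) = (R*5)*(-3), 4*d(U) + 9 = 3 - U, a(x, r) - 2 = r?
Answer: -444/29 ≈ -15.310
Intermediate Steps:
a(x, r) = 2 + r
d(U) = -3/2 - U/4 (d(U) = -9/4 + (3 - U)/4 = -9/4 + (3/4 - U/4) = -3/2 - U/4)
k(O, R) = -15*R (k(O, R) = (5*R)*(-3) = -15*R)
G(c, g) = 3/(-47 + 2*c) (G(c, g) = 3/(-3 + ((-3/2 - c/4) + (2 + 5))*(-3 - 5)) = 3/(-3 + ((-3/2 - c/4) + 7)*(-8)) = 3/(-3 + (11/2 - c/4)*(-8)) = 3/(-3 + (-44 + 2*c)) = 3/(-47 + 2*c))
(129 + 19)*G(9, k(-2, -2)) = (129 + 19)*(3/(-47 + 2*9)) = 148*(3/(-47 + 18)) = 148*(3/(-29)) = 148*(3*(-1/29)) = 148*(-3/29) = -444/29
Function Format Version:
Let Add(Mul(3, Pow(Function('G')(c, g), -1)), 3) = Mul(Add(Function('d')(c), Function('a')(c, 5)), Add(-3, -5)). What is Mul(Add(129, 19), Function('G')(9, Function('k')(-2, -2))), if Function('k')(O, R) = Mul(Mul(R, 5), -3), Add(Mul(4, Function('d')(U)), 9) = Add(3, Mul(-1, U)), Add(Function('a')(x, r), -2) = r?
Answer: Rational(-444, 29) ≈ -15.310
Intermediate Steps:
Function('a')(x, r) = Add(2, r)
Function('d')(U) = Add(Rational(-3, 2), Mul(Rational(-1, 4), U)) (Function('d')(U) = Add(Rational(-9, 4), Mul(Rational(1, 4), Add(3, Mul(-1, U)))) = Add(Rational(-9, 4), Add(Rational(3, 4), Mul(Rational(-1, 4), U))) = Add(Rational(-3, 2), Mul(Rational(-1, 4), U)))
Function('k')(O, R) = Mul(-15, R) (Function('k')(O, R) = Mul(Mul(5, R), -3) = Mul(-15, R))
Function('G')(c, g) = Mul(3, Pow(Add(-47, Mul(2, c)), -1)) (Function('G')(c, g) = Mul(3, Pow(Add(-3, Mul(Add(Add(Rational(-3, 2), Mul(Rational(-1, 4), c)), Add(2, 5)), Add(-3, -5))), -1)) = Mul(3, Pow(Add(-3, Mul(Add(Add(Rational(-3, 2), Mul(Rational(-1, 4), c)), 7), -8)), -1)) = Mul(3, Pow(Add(-3, Mul(Add(Rational(11, 2), Mul(Rational(-1, 4), c)), -8)), -1)) = Mul(3, Pow(Add(-3, Add(-44, Mul(2, c))), -1)) = Mul(3, Pow(Add(-47, Mul(2, c)), -1)))
Mul(Add(129, 19), Function('G')(9, Function('k')(-2, -2))) = Mul(Add(129, 19), Mul(3, Pow(Add(-47, Mul(2, 9)), -1))) = Mul(148, Mul(3, Pow(Add(-47, 18), -1))) = Mul(148, Mul(3, Pow(-29, -1))) = Mul(148, Mul(3, Rational(-1, 29))) = Mul(148, Rational(-3, 29)) = Rational(-444, 29)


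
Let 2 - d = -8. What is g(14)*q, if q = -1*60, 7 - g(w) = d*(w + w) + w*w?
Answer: 28140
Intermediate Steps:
d = 10 (d = 2 - 1*(-8) = 2 + 8 = 10)
g(w) = 7 - w² - 20*w (g(w) = 7 - (10*(w + w) + w*w) = 7 - (10*(2*w) + w²) = 7 - (20*w + w²) = 7 - (w² + 20*w) = 7 + (-w² - 20*w) = 7 - w² - 20*w)
q = -60
g(14)*q = (7 - 1*14² - 20*14)*(-60) = (7 - 1*196 - 280)*(-60) = (7 - 196 - 280)*(-60) = -469*(-60) = 28140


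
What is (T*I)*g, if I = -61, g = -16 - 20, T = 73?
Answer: 160308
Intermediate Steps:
g = -36
(T*I)*g = (73*(-61))*(-36) = -4453*(-36) = 160308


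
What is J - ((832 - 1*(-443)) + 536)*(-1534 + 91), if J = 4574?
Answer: 2617847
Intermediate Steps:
J - ((832 - 1*(-443)) + 536)*(-1534 + 91) = 4574 - ((832 - 1*(-443)) + 536)*(-1534 + 91) = 4574 - ((832 + 443) + 536)*(-1443) = 4574 - (1275 + 536)*(-1443) = 4574 - 1811*(-1443) = 4574 - 1*(-2613273) = 4574 + 2613273 = 2617847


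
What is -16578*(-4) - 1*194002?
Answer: -127690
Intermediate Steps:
-16578*(-4) - 1*194002 = 66312 - 194002 = -127690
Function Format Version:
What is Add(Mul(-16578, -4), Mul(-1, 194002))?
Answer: -127690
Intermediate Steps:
Add(Mul(-16578, -4), Mul(-1, 194002)) = Add(66312, -194002) = -127690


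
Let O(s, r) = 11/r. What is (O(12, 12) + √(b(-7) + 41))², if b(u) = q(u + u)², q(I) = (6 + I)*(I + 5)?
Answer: 752521/144 + 55*√209/6 ≈ 5358.4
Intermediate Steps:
q(I) = (5 + I)*(6 + I) (q(I) = (6 + I)*(5 + I) = (5 + I)*(6 + I))
b(u) = (30 + 4*u² + 22*u)² (b(u) = (30 + (u + u)² + 11*(u + u))² = (30 + (2*u)² + 11*(2*u))² = (30 + 4*u² + 22*u)²)
(O(12, 12) + √(b(-7) + 41))² = (11/12 + √(4*(15 + 2*(-7)² + 11*(-7))² + 41))² = (11*(1/12) + √(4*(15 + 2*49 - 77)² + 41))² = (11/12 + √(4*(15 + 98 - 77)² + 41))² = (11/12 + √(4*36² + 41))² = (11/12 + √(4*1296 + 41))² = (11/12 + √(5184 + 41))² = (11/12 + √5225)² = (11/12 + 5*√209)²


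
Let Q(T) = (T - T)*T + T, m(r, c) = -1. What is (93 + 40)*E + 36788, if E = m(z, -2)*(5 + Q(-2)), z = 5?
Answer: 36389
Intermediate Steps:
Q(T) = T (Q(T) = 0*T + T = 0 + T = T)
E = -3 (E = -(5 - 2) = -1*3 = -3)
(93 + 40)*E + 36788 = (93 + 40)*(-3) + 36788 = 133*(-3) + 36788 = -399 + 36788 = 36389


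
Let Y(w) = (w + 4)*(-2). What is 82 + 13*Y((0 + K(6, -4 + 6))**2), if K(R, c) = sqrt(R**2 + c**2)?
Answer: -1062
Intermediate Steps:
Y(w) = -8 - 2*w (Y(w) = (4 + w)*(-2) = -8 - 2*w)
82 + 13*Y((0 + K(6, -4 + 6))**2) = 82 + 13*(-8 - 2*(0 + sqrt(6**2 + (-4 + 6)**2))**2) = 82 + 13*(-8 - 2*(0 + sqrt(36 + 2**2))**2) = 82 + 13*(-8 - 2*(0 + sqrt(36 + 4))**2) = 82 + 13*(-8 - 2*(0 + sqrt(40))**2) = 82 + 13*(-8 - 2*(0 + 2*sqrt(10))**2) = 82 + 13*(-8 - 2*(2*sqrt(10))**2) = 82 + 13*(-8 - 2*40) = 82 + 13*(-8 - 80) = 82 + 13*(-88) = 82 - 1144 = -1062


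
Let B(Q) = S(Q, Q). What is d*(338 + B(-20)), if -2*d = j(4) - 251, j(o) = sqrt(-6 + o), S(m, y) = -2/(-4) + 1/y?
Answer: 1699019/40 - 6769*I*sqrt(2)/40 ≈ 42476.0 - 239.32*I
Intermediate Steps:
S(m, y) = 1/2 + 1/y (S(m, y) = -2*(-1/4) + 1/y = 1/2 + 1/y)
B(Q) = (2 + Q)/(2*Q)
d = 251/2 - I*sqrt(2)/2 (d = -(sqrt(-6 + 4) - 251)/2 = -(sqrt(-2) - 251)/2 = -(I*sqrt(2) - 251)/2 = -(-251 + I*sqrt(2))/2 = 251/2 - I*sqrt(2)/2 ≈ 125.5 - 0.70711*I)
d*(338 + B(-20)) = (251/2 - I*sqrt(2)/2)*(338 + (1/2)*(2 - 20)/(-20)) = (251/2 - I*sqrt(2)/2)*(338 + (1/2)*(-1/20)*(-18)) = (251/2 - I*sqrt(2)/2)*(338 + 9/20) = (251/2 - I*sqrt(2)/2)*(6769/20) = 1699019/40 - 6769*I*sqrt(2)/40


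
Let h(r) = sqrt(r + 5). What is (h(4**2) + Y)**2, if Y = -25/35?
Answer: 1054/49 - 10*sqrt(21)/7 ≈ 14.964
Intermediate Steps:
Y = -5/7 (Y = -25*1/35 = -5/7 ≈ -0.71429)
h(r) = sqrt(5 + r)
(h(4**2) + Y)**2 = (sqrt(5 + 4**2) - 5/7)**2 = (sqrt(5 + 16) - 5/7)**2 = (sqrt(21) - 5/7)**2 = (-5/7 + sqrt(21))**2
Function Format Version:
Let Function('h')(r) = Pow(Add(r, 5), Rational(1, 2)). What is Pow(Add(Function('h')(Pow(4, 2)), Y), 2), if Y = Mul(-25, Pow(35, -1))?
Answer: Add(Rational(1054, 49), Mul(Rational(-10, 7), Pow(21, Rational(1, 2)))) ≈ 14.964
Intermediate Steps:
Y = Rational(-5, 7) (Y = Mul(-25, Rational(1, 35)) = Rational(-5, 7) ≈ -0.71429)
Function('h')(r) = Pow(Add(5, r), Rational(1, 2))
Pow(Add(Function('h')(Pow(4, 2)), Y), 2) = Pow(Add(Pow(Add(5, Pow(4, 2)), Rational(1, 2)), Rational(-5, 7)), 2) = Pow(Add(Pow(Add(5, 16), Rational(1, 2)), Rational(-5, 7)), 2) = Pow(Add(Pow(21, Rational(1, 2)), Rational(-5, 7)), 2) = Pow(Add(Rational(-5, 7), Pow(21, Rational(1, 2))), 2)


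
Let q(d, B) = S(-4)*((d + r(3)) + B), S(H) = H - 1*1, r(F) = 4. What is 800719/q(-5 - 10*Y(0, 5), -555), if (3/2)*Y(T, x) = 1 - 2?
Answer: 2402157/8240 ≈ 291.52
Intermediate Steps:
Y(T, x) = -⅔ (Y(T, x) = 2*(1 - 2)/3 = (⅔)*(-1) = -⅔)
S(H) = -1 + H (S(H) = H - 1 = -1 + H)
q(d, B) = -20 - 5*B - 5*d (q(d, B) = (-1 - 4)*((d + 4) + B) = -5*((4 + d) + B) = -5*(4 + B + d) = -20 - 5*B - 5*d)
800719/q(-5 - 10*Y(0, 5), -555) = 800719/(-20 - 5*(-555) - 5*(-5 - 10*(-⅔))) = 800719/(-20 + 2775 - 5*(-5 + 20/3)) = 800719/(-20 + 2775 - 5*5/3) = 800719/(-20 + 2775 - 25/3) = 800719/(8240/3) = 800719*(3/8240) = 2402157/8240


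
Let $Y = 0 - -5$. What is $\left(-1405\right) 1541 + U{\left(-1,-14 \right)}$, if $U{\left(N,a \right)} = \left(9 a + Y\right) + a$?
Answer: $-2165240$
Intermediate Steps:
$Y = 5$ ($Y = 0 + 5 = 5$)
$U{\left(N,a \right)} = 5 + 10 a$ ($U{\left(N,a \right)} = \left(9 a + 5\right) + a = \left(5 + 9 a\right) + a = 5 + 10 a$)
$\left(-1405\right) 1541 + U{\left(-1,-14 \right)} = \left(-1405\right) 1541 + \left(5 + 10 \left(-14\right)\right) = -2165105 + \left(5 - 140\right) = -2165105 - 135 = -2165240$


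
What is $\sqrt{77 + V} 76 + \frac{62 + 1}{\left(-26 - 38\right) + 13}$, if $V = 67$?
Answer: $\frac{15483}{17} \approx 910.76$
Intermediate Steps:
$\sqrt{77 + V} 76 + \frac{62 + 1}{\left(-26 - 38\right) + 13} = \sqrt{77 + 67} \cdot 76 + \frac{62 + 1}{\left(-26 - 38\right) + 13} = \sqrt{144} \cdot 76 + \frac{63}{\left(-26 - 38\right) + 13} = 12 \cdot 76 + \frac{63}{-64 + 13} = 912 + \frac{63}{-51} = 912 + 63 \left(- \frac{1}{51}\right) = 912 - \frac{21}{17} = \frac{15483}{17}$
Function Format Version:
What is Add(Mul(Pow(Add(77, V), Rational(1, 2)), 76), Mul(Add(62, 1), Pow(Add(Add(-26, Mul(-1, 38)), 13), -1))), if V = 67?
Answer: Rational(15483, 17) ≈ 910.76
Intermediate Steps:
Add(Mul(Pow(Add(77, V), Rational(1, 2)), 76), Mul(Add(62, 1), Pow(Add(Add(-26, Mul(-1, 38)), 13), -1))) = Add(Mul(Pow(Add(77, 67), Rational(1, 2)), 76), Mul(Add(62, 1), Pow(Add(Add(-26, Mul(-1, 38)), 13), -1))) = Add(Mul(Pow(144, Rational(1, 2)), 76), Mul(63, Pow(Add(Add(-26, -38), 13), -1))) = Add(Mul(12, 76), Mul(63, Pow(Add(-64, 13), -1))) = Add(912, Mul(63, Pow(-51, -1))) = Add(912, Mul(63, Rational(-1, 51))) = Add(912, Rational(-21, 17)) = Rational(15483, 17)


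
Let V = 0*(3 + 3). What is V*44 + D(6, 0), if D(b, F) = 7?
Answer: 7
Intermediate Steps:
V = 0 (V = 0*6 = 0)
V*44 + D(6, 0) = 0*44 + 7 = 0 + 7 = 7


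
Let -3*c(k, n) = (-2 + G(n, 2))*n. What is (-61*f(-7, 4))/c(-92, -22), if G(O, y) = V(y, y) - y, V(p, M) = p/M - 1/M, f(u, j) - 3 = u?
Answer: -732/77 ≈ -9.5065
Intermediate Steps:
f(u, j) = 3 + u
V(p, M) = -1/M + p/M
G(O, y) = -y + (-1 + y)/y (G(O, y) = (-1 + y)/y - y = -y + (-1 + y)/y)
c(k, n) = 7*n/6 (c(k, n) = -(-2 + (1 - 1*2 - 1/2))*n/3 = -(-2 + (1 - 2 - 1*½))*n/3 = -(-2 + (1 - 2 - ½))*n/3 = -(-2 - 3/2)*n/3 = -(-7)*n/6 = 7*n/6)
(-61*f(-7, 4))/c(-92, -22) = (-61*(3 - 7))/(((7/6)*(-22))) = (-61*(-4))/(-77/3) = 244*(-3/77) = -732/77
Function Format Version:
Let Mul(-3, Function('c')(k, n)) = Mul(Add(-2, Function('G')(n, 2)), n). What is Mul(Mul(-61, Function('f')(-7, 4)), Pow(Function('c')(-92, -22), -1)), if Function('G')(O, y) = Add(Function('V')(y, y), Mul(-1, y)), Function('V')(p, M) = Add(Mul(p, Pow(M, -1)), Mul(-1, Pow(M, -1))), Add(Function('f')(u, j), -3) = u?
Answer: Rational(-732, 77) ≈ -9.5065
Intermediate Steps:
Function('f')(u, j) = Add(3, u)
Function('V')(p, M) = Add(Mul(-1, Pow(M, -1)), Mul(p, Pow(M, -1)))
Function('G')(O, y) = Add(Mul(-1, y), Mul(Pow(y, -1), Add(-1, y))) (Function('G')(O, y) = Add(Mul(Pow(y, -1), Add(-1, y)), Mul(-1, y)) = Add(Mul(-1, y), Mul(Pow(y, -1), Add(-1, y))))
Function('c')(k, n) = Mul(Rational(7, 6), n) (Function('c')(k, n) = Mul(Rational(-1, 3), Mul(Add(-2, Add(1, Mul(-1, 2), Mul(-1, Pow(2, -1)))), n)) = Mul(Rational(-1, 3), Mul(Add(-2, Add(1, -2, Mul(-1, Rational(1, 2)))), n)) = Mul(Rational(-1, 3), Mul(Add(-2, Add(1, -2, Rational(-1, 2))), n)) = Mul(Rational(-1, 3), Mul(Add(-2, Rational(-3, 2)), n)) = Mul(Rational(-1, 3), Mul(Rational(-7, 2), n)) = Mul(Rational(7, 6), n))
Mul(Mul(-61, Function('f')(-7, 4)), Pow(Function('c')(-92, -22), -1)) = Mul(Mul(-61, Add(3, -7)), Pow(Mul(Rational(7, 6), -22), -1)) = Mul(Mul(-61, -4), Pow(Rational(-77, 3), -1)) = Mul(244, Rational(-3, 77)) = Rational(-732, 77)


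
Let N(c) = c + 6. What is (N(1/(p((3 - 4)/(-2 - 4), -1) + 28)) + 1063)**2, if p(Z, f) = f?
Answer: 833130496/729 ≈ 1.1428e+6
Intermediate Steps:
N(c) = 6 + c
(N(1/(p((3 - 4)/(-2 - 4), -1) + 28)) + 1063)**2 = ((6 + 1/(-1 + 28)) + 1063)**2 = ((6 + 1/27) + 1063)**2 = (163/27 + 1063)**2 = (28864/27)**2 = 833130496/729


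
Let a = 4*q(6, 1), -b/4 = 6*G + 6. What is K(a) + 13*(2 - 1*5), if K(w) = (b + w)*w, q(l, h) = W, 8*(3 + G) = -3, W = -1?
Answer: -251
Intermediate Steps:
G = -27/8 (G = -3 + (⅛)*(-3) = -3 - 3/8 = -27/8 ≈ -3.3750)
q(l, h) = -1
b = 57 (b = -4*(6*(-27/8) + 6) = -4*(-81/4 + 6) = -4*(-57/4) = 57)
a = -4 (a = 4*(-1) = -4)
K(w) = w*(57 + w) (K(w) = (57 + w)*w = w*(57 + w))
K(a) + 13*(2 - 1*5) = -4*(57 - 4) + 13*(2 - 1*5) = -4*53 + 13*(2 - 5) = -212 + 13*(-3) = -212 - 39 = -251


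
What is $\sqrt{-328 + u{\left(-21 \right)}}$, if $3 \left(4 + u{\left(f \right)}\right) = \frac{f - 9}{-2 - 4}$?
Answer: $\frac{i \sqrt{2973}}{3} \approx 18.175 i$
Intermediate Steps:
$u{\left(f \right)} = - \frac{7}{2} - \frac{f}{18}$ ($u{\left(f \right)} = -4 + \frac{\left(f - 9\right) \frac{1}{-2 - 4}}{3} = -4 + \frac{\left(-9 + f\right) \frac{1}{-6}}{3} = -4 + \frac{\left(-9 + f\right) \left(- \frac{1}{6}\right)}{3} = -4 + \frac{\frac{3}{2} - \frac{f}{6}}{3} = -4 - \left(- \frac{1}{2} + \frac{f}{18}\right) = - \frac{7}{2} - \frac{f}{18}$)
$\sqrt{-328 + u{\left(-21 \right)}} = \sqrt{-328 - \frac{7}{3}} = \sqrt{- \frac{991}{3}} = \frac{i \sqrt{2973}}{3}$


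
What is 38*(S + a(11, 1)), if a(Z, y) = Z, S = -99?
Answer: -3344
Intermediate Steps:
38*(S + a(11, 1)) = 38*(-99 + 11) = 38*(-88) = -3344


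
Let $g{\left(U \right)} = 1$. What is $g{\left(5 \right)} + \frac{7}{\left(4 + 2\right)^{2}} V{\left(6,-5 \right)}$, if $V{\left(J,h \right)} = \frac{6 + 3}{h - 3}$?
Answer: $\frac{25}{32} \approx 0.78125$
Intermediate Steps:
$V{\left(J,h \right)} = \frac{9}{-3 + h}$
$g{\left(5 \right)} + \frac{7}{\left(4 + 2\right)^{2}} V{\left(6,-5 \right)} = 1 + \frac{7}{\left(4 + 2\right)^{2}} \frac{9}{-3 - 5} = 1 + \frac{7}{6^{2}} \frac{9}{-8} = 1 + \frac{7}{36} \cdot 9 \left(- \frac{1}{8}\right) = 1 + 7 \cdot \frac{1}{36} \left(- \frac{9}{8}\right) = 1 + \frac{7}{36} \left(- \frac{9}{8}\right) = 1 - \frac{7}{32} = \frac{25}{32}$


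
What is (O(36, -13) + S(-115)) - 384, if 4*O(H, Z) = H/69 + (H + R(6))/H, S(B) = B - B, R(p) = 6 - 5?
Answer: -1270525/3312 ≈ -383.61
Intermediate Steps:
R(p) = 1
S(B) = 0
O(H, Z) = H/276 + (1 + H)/(4*H) (O(H, Z) = (H/69 + (H + 1)/H)/4 = (H*(1/69) + (1 + H)/H)/4 = (H/69 + (1 + H)/H)/4 = H/276 + (1 + H)/(4*H))
(O(36, -13) + S(-115)) - 384 = ((1/276)*(69 + 36*(69 + 36))/36 + 0) - 384 = ((1/276)*(1/36)*(69 + 36*105) + 0) - 384 = ((1/276)*(1/36)*(69 + 3780) + 0) - 384 = ((1/276)*(1/36)*3849 + 0) - 384 = (1283/3312 + 0) - 384 = 1283/3312 - 384 = -1270525/3312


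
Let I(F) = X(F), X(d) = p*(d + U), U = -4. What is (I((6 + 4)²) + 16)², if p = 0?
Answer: 256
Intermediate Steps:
X(d) = 0 (X(d) = 0*(d - 4) = 0*(-4 + d) = 0)
I(F) = 0
(I((6 + 4)²) + 16)² = (0 + 16)² = 16² = 256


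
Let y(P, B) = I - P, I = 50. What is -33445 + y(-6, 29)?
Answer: -33389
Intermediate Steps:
y(P, B) = 50 - P
-33445 + y(-6, 29) = -33445 + (50 - 1*(-6)) = -33445 + (50 + 6) = -33445 + 56 = -33389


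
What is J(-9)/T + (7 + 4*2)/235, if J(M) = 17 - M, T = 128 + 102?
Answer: 956/5405 ≈ 0.17687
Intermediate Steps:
T = 230
J(-9)/T + (7 + 4*2)/235 = (17 - 1*(-9))/230 + (7 + 4*2)/235 = (17 + 9)*(1/230) + (7 + 8)*(1/235) = 26*(1/230) + 15*(1/235) = 13/115 + 3/47 = 956/5405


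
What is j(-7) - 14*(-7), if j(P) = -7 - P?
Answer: 98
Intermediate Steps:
j(-7) - 14*(-7) = (-7 - 1*(-7)) - 14*(-7) = (-7 + 7) + 98 = 0 + 98 = 98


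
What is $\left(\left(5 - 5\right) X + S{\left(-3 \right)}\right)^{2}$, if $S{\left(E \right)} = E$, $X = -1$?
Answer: $9$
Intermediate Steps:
$\left(\left(5 - 5\right) X + S{\left(-3 \right)}\right)^{2} = \left(\left(5 - 5\right) \left(-1\right) - 3\right)^{2} = \left(0 \left(-1\right) - 3\right)^{2} = \left(0 - 3\right)^{2} = \left(-3\right)^{2} = 9$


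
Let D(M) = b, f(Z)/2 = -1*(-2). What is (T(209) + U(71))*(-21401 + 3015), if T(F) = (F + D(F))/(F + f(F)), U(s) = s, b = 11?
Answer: -282096398/213 ≈ -1.3244e+6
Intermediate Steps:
f(Z) = 4 (f(Z) = 2*(-1*(-2)) = 2*2 = 4)
D(M) = 11
T(F) = (11 + F)/(4 + F) (T(F) = (F + 11)/(F + 4) = (11 + F)/(4 + F))
(T(209) + U(71))*(-21401 + 3015) = ((11 + 209)/(4 + 209) + 71)*(-21401 + 3015) = (220/213 + 71)*(-18386) = (15343/213)*(-18386) = -282096398/213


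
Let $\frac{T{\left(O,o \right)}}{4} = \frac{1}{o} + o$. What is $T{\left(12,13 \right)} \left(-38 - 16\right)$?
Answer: $- \frac{36720}{13} \approx -2824.6$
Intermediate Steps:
$T{\left(O,o \right)} = 4 o + \frac{4}{o}$ ($T{\left(O,o \right)} = 4 \left(\frac{1}{o} + o\right) = 4 \left(o + \frac{1}{o}\right) = 4 o + \frac{4}{o}$)
$T{\left(12,13 \right)} \left(-38 - 16\right) = \left(4 \cdot 13 + \frac{4}{13}\right) \left(-38 - 16\right) = \left(52 + 4 \cdot \frac{1}{13}\right) \left(-54\right) = \left(52 + \frac{4}{13}\right) \left(-54\right) = \frac{680}{13} \left(-54\right) = - \frac{36720}{13}$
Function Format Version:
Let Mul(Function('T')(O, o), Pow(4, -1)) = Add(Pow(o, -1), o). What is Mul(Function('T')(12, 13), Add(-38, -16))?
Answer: Rational(-36720, 13) ≈ -2824.6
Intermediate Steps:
Function('T')(O, o) = Add(Mul(4, o), Mul(4, Pow(o, -1))) (Function('T')(O, o) = Mul(4, Add(Pow(o, -1), o)) = Mul(4, Add(o, Pow(o, -1))) = Add(Mul(4, o), Mul(4, Pow(o, -1))))
Mul(Function('T')(12, 13), Add(-38, -16)) = Mul(Add(Mul(4, 13), Mul(4, Pow(13, -1))), Add(-38, -16)) = Mul(Add(52, Mul(4, Rational(1, 13))), -54) = Mul(Add(52, Rational(4, 13)), -54) = Mul(Rational(680, 13), -54) = Rational(-36720, 13)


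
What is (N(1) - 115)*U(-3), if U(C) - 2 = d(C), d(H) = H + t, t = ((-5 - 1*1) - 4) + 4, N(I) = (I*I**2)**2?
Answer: 798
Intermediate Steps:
N(I) = I**6 (N(I) = (I**3)**2 = I**6)
t = -6 (t = ((-5 - 1) - 4) + 4 = (-6 - 4) + 4 = -10 + 4 = -6)
d(H) = -6 + H (d(H) = H - 6 = -6 + H)
U(C) = -4 + C (U(C) = 2 + (-6 + C) = -4 + C)
(N(1) - 115)*U(-3) = (1**6 - 115)*(-4 - 3) = (1 - 115)*(-7) = -114*(-7) = 798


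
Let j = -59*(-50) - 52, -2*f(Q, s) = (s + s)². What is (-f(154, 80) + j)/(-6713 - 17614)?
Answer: -15698/24327 ≈ -0.64529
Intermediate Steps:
f(Q, s) = -2*s² (f(Q, s) = -(s + s)²/2 = -4*s²/2 = -2*s²)
j = 2898 (j = 2950 - 52 = 2898)
(-f(154, 80) + j)/(-6713 - 17614) = (-(-2)*80² + 2898)/(-6713 - 17614) = (-(-2)*6400 + 2898)/(-24327) = (-1*(-12800) + 2898)*(-1/24327) = (12800 + 2898)*(-1/24327) = 15698*(-1/24327) = -15698/24327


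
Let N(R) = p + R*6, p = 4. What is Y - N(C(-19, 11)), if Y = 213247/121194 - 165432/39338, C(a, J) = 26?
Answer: -387232693421/2383764786 ≈ -162.45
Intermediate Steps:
Y = -5830327661/2383764786 (Y = 213247*(1/121194) - 165432*1/39338 = 213247/121194 - 82716/19669 = -5830327661/2383764786 ≈ -2.4458)
N(R) = 4 + 6*R (N(R) = 4 + R*6 = 4 + 6*R)
Y - N(C(-19, 11)) = -5830327661/2383764786 - (4 + 6*26) = -5830327661/2383764786 - (4 + 156) = -5830327661/2383764786 - 1*160 = -5830327661/2383764786 - 160 = -387232693421/2383764786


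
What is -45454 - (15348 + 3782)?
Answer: -64584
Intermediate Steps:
-45454 - (15348 + 3782) = -45454 - 1*19130 = -45454 - 19130 = -64584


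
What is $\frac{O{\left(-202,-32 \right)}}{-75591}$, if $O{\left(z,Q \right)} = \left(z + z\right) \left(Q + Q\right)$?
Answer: $- \frac{25856}{75591} \approx -0.34205$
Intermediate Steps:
$O{\left(z,Q \right)} = 4 Q z$ ($O{\left(z,Q \right)} = 2 z 2 Q = 4 Q z$)
$\frac{O{\left(-202,-32 \right)}}{-75591} = \frac{4 \left(-32\right) \left(-202\right)}{-75591} = 25856 \left(- \frac{1}{75591}\right) = - \frac{25856}{75591}$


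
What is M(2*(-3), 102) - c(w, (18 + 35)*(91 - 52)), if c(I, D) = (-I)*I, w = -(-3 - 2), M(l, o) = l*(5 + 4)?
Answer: -29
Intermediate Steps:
M(l, o) = 9*l (M(l, o) = l*9 = 9*l)
w = 5 (w = -1*(-5) = 5)
c(I, D) = -I²
M(2*(-3), 102) - c(w, (18 + 35)*(91 - 52)) = 9*(2*(-3)) - (-1)*5² = 9*(-6) - (-1)*25 = -54 - 1*(-25) = -54 + 25 = -29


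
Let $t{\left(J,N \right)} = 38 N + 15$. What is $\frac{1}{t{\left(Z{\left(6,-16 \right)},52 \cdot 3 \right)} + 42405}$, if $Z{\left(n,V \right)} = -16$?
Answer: $\frac{1}{48348} \approx 2.0683 \cdot 10^{-5}$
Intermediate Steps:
$t{\left(J,N \right)} = 15 + 38 N$
$\frac{1}{t{\left(Z{\left(6,-16 \right)},52 \cdot 3 \right)} + 42405} = \frac{1}{\left(15 + 38 \cdot 52 \cdot 3\right) + 42405} = \frac{1}{\left(15 + 38 \cdot 156\right) + 42405} = \frac{1}{\left(15 + 5928\right) + 42405} = \frac{1}{5943 + 42405} = \frac{1}{48348}$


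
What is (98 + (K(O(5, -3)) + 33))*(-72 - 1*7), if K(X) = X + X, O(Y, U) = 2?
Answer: -10665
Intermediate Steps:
K(X) = 2*X
(98 + (K(O(5, -3)) + 33))*(-72 - 1*7) = (98 + (2*2 + 33))*(-72 - 1*7) = (98 + (4 + 33))*(-72 - 7) = (98 + 37)*(-79) = 135*(-79) = -10665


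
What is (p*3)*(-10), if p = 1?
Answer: -30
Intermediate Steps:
(p*3)*(-10) = (1*3)*(-10) = 3*(-10) = -30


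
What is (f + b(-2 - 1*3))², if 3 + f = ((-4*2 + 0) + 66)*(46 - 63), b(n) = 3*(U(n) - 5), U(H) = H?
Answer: 1038361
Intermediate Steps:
b(n) = -15 + 3*n (b(n) = 3*(n - 5) = 3*(-5 + n) = -15 + 3*n)
f = -989 (f = -3 + ((-4*2 + 0) + 66)*(46 - 63) = -3 + ((-8 + 0) + 66)*(-17) = -3 + (-8 + 66)*(-17) = -3 + 58*(-17) = -3 - 986 = -989)
(f + b(-2 - 1*3))² = (-989 + (-15 + 3*(-2 - 1*3)))² = (-989 + (-15 + 3*(-2 - 3)))² = (-989 + (-15 + 3*(-5)))² = (-989 + (-15 - 15))² = (-989 - 30)² = (-1019)² = 1038361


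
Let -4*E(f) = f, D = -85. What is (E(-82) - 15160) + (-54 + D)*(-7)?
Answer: -28333/2 ≈ -14167.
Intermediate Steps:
E(f) = -f/4
(E(-82) - 15160) + (-54 + D)*(-7) = (-1/4*(-82) - 15160) + (-54 - 85)*(-7) = (41/2 - 15160) - 139*(-7) = -30279/2 + 973 = -28333/2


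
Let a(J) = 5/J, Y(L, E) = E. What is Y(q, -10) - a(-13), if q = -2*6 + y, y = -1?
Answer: -125/13 ≈ -9.6154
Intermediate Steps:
q = -13 (q = -2*6 - 1 = -12 - 1 = -13)
Y(q, -10) - a(-13) = -10 - 5/(-13) = -10 - 5*(-1)/13 = -10 - 1*(-5/13) = -10 + 5/13 = -125/13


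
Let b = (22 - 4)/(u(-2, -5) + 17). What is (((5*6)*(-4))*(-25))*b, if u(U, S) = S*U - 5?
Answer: 27000/11 ≈ 2454.5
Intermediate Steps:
u(U, S) = -5 + S*U
b = 9/11 (b = (22 - 4)/((-5 - 5*(-2)) + 17) = 18/((-5 + 10) + 17) = 18/(5 + 17) = 18/22 = 18*(1/22) = 9/11 ≈ 0.81818)
(((5*6)*(-4))*(-25))*b = (((5*6)*(-4))*(-25))*(9/11) = ((30*(-4))*(-25))*(9/11) = -120*(-25)*(9/11) = 3000*(9/11) = 27000/11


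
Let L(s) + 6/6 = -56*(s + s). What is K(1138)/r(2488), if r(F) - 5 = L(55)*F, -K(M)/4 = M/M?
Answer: 4/15328563 ≈ 2.6095e-7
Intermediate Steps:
K(M) = -4 (K(M) = -4*M/M = -4*1 = -4)
L(s) = -1 - 112*s (L(s) = -1 - 56*(s + s) = -1 - 112*s)
r(F) = 5 - 6161*F (r(F) = 5 + (-1 - 112*55)*F = 5 + (-1 - 6160)*F = 5 - 6161*F)
K(1138)/r(2488) = -4/(5 - 6161*2488) = -4/(5 - 15328568) = -4/(-15328563) = -4*(-1/15328563) = 4/15328563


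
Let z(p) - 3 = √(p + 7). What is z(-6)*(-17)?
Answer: -68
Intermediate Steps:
z(p) = 3 + √(7 + p) (z(p) = 3 + √(p + 7) = 3 + √(7 + p))
z(-6)*(-17) = (3 + √(7 - 6))*(-17) = (3 + √1)*(-17) = (3 + 1)*(-17) = 4*(-17) = -68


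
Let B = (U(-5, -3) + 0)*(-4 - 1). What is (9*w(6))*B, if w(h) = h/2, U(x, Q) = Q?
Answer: 405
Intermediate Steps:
w(h) = h/2 (w(h) = h*(1/2) = h/2)
B = 15 (B = (-3 + 0)*(-4 - 1) = -3*(-5) = 15)
(9*w(6))*B = (9*((1/2)*6))*15 = (9*3)*15 = 27*15 = 405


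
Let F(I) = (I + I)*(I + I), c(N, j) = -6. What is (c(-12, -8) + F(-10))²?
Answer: 155236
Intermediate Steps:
F(I) = 4*I² (F(I) = (2*I)*(2*I) = 4*I²)
(c(-12, -8) + F(-10))² = (-6 + 4*(-10)²)² = (-6 + 4*100)² = (-6 + 400)² = 394² = 155236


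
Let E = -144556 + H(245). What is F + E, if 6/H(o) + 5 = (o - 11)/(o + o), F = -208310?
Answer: -195488499/554 ≈ -3.5287e+5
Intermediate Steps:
H(o) = 6/(-5 + (-11 + o)/(2*o)) (H(o) = 6/(-5 + (o - 11)/(o + o)) = 6/(-5 + (-11 + o)/((2*o))) = 6/(-5 + (-11 + o)*(1/(2*o))) = 6/(-5 + (-11 + o)/(2*o)))
E = -80084759/554 (E = -144556 - 12*245/(11 + 9*245) = -144556 - 12*245/(11 + 2205) = -144556 - 12*245/2216 = -144556 - 12*245*1/2216 = -144556 - 735/554 = -80084759/554 ≈ -1.4456e+5)
F + E = -208310 - 80084759/554 = -195488499/554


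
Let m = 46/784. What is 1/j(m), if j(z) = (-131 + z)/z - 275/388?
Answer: -8924/19921977 ≈ -0.00044795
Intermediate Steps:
m = 23/392 (m = 46*(1/784) = 23/392 ≈ 0.058673)
j(z) = -275/388 + (-131 + z)/z (j(z) = (-131 + z)/z - 275*1/388 = (-131 + z)/z - 275/388 = -275/388 + (-131 + z)/z)
1/j(m) = 1/(113/388 - 131/23/392) = 1/(113/388 - 131*392/23) = 1/(113/388 - 51352/23) = 1/(-19921977/8924) = -8924/19921977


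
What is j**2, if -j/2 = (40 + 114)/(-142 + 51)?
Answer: 1936/169 ≈ 11.456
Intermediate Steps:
j = 44/13 (j = -2*(40 + 114)/(-142 + 51) = -308/(-91) = -308*(-1)/91 = -2*(-22/13) = 44/13 ≈ 3.3846)
j**2 = (44/13)**2 = 1936/169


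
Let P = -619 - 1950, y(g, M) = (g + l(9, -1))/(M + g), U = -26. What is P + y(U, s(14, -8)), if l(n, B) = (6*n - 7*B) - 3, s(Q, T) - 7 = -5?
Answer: -7711/3 ≈ -2570.3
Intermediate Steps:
s(Q, T) = 2 (s(Q, T) = 7 - 5 = 2)
l(n, B) = -3 - 7*B + 6*n (l(n, B) = (-7*B + 6*n) - 3 = -3 - 7*B + 6*n)
y(g, M) = (58 + g)/(M + g) (y(g, M) = (g + (-3 - 7*(-1) + 6*9))/(M + g) = (g + (-3 + 7 + 54))/(M + g) = (g + 58)/(M + g) = (58 + g)/(M + g))
P = -2569
P + y(U, s(14, -8)) = -2569 + (58 - 26)/(2 - 26) = -2569 + 32/(-24) = -2569 - 1/24*32 = -2569 - 4/3 = -7711/3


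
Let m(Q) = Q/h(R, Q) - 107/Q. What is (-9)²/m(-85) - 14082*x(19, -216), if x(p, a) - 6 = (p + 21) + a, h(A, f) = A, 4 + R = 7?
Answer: 16527741105/6904 ≈ 2.3939e+6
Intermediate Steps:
R = 3 (R = -4 + 7 = 3)
x(p, a) = 27 + a + p (x(p, a) = 6 + ((p + 21) + a) = 6 + ((21 + p) + a) = 6 + (21 + a + p) = 27 + a + p)
m(Q) = -107/Q + Q/3 (m(Q) = Q/3 - 107/Q = -107/Q + Q/3)
(-9)²/m(-85) - 14082*x(19, -216) = (-9)²/(-107/(-85) + (⅓)*(-85)) - 14082/(1/(27 - 216 + 19)) = 81/(-107*(-1/85) - 85/3) - 14082/(1/(-170)) = 81/(107/85 - 85/3) - 14082/(-1/170) = 81/(-6904/255) - 14082*(-170) = 81*(-255/6904) + 2393940 = -20655/6904 + 2393940 = 16527741105/6904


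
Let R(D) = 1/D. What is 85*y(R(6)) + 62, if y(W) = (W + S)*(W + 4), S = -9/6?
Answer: -3692/9 ≈ -410.22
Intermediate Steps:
S = -3/2 (S = -9*⅙ = -3/2 ≈ -1.5000)
R(D) = 1/D
y(W) = (4 + W)*(-3/2 + W) (y(W) = (W - 3/2)*(W + 4) = (-3/2 + W)*(4 + W) = (4 + W)*(-3/2 + W))
85*y(R(6)) + 62 = 85*(-6 + (1/6)² + (5/2)/6) + 62 = 85*(-6 + (⅙)² + (5/2)*(⅙)) + 62 = 85*(-6 + 1/36 + 5/12) + 62 = 85*(-50/9) + 62 = -4250/9 + 62 = -3692/9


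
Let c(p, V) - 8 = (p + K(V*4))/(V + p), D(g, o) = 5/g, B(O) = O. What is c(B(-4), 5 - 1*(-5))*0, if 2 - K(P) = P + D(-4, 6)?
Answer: 0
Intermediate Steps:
K(P) = 13/4 - P (K(P) = 2 - (P + 5/(-4)) = 2 - (P + 5*(-¼)) = 2 - (P - 5/4) = 2 - (-5/4 + P) = 2 + (5/4 - P) = 13/4 - P)
c(p, V) = 8 + (13/4 + p - 4*V)/(V + p) (c(p, V) = 8 + (p + (13/4 - V*4))/(V + p) = 8 + (p + (13/4 - 4*V))/(V + p) = 8 + (13/4 + p - 4*V)/(V + p))
c(B(-4), 5 - 1*(-5))*0 = ((13/4 + 4*(5 - 1*(-5)) + 9*(-4))/((5 - 1*(-5)) - 4))*0 = ((13/4 + 4*(5 + 5) - 36)/((5 + 5) - 4))*0 = ((13/4 + 4*10 - 36)/(10 - 4))*0 = ((13/4 + 40 - 36)/6)*0 = ((⅙)*(29/4))*0 = (29/24)*0 = 0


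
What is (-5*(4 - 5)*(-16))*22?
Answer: -1760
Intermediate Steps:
(-5*(4 - 5)*(-16))*22 = (-5*(-1)*(-16))*22 = (5*(-16))*22 = -80*22 = -1760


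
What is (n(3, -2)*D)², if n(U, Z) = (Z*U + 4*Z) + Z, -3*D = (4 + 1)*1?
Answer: 6400/9 ≈ 711.11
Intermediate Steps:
D = -5/3 (D = -(4 + 1)/3 = -5/3 ≈ -1.6667)
n(U, Z) = 5*Z + U*Z (n(U, Z) = (U*Z + 4*Z) + Z = (4*Z + U*Z) + Z = 5*Z + U*Z)
(n(3, -2)*D)² = (-2*(5 + 3)*(-5/3))² = (-2*8*(-5/3))² = (-16*(-5/3))² = (80/3)² = 6400/9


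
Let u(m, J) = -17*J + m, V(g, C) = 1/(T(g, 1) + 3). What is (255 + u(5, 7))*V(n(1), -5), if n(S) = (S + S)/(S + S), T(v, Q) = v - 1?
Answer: 47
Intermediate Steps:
T(v, Q) = -1 + v
n(S) = 1 (n(S) = (2*S)/((2*S)) = (2*S)*(1/(2*S)) = 1)
V(g, C) = 1/(2 + g) (V(g, C) = 1/((-1 + g) + 3) = 1/(2 + g))
u(m, J) = m - 17*J
(255 + u(5, 7))*V(n(1), -5) = (255 + (5 - 17*7))/(2 + 1) = (255 + (5 - 119))/3 = (255 - 114)*(⅓) = 141*(⅓) = 47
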